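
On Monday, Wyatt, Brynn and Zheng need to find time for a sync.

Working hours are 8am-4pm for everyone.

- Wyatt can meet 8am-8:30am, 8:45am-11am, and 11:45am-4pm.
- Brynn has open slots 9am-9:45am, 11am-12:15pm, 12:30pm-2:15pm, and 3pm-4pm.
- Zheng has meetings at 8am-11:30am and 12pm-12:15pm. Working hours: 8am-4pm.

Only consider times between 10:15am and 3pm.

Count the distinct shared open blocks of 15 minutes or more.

2

Zheng free within 08:00–16:00: 11:30–12:00, 12:15–16:00.
Wyatt ∩ Brynn: 09:00–09:45, 11:45–12:15, 12:30–14:15, 15:00–16:00.
Wyatt ∩ Brynn ∩ Zheng: 11:45–12:00, 12:30–14:15, 15:00–16:00.
Restricted to 10:15–15:00: 11:45–12:00, 12:30–14:15.
Windows ≥ 15 min: 11:45–12:00, 12:30–14:15.
That's 2 windows.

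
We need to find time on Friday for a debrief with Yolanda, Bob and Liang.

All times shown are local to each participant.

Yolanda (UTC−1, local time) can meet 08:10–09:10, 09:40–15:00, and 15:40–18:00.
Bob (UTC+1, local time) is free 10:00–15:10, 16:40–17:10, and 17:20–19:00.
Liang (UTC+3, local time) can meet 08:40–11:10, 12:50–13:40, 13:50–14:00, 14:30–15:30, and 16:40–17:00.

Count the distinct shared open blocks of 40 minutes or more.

Yolanda → UTC: 09:10–10:10, 10:40–16:00, 16:40–19:00.
Bob → UTC: 09:00–14:10, 15:40–16:10, 16:20–18:00.
Liang → UTC: 05:40–08:10, 09:50–10:40, 10:50–11:00, 11:30–12:30, 13:40–14:00.
Yolanda ∩ Bob: 09:10–10:10, 10:40–14:10, 15:40–16:00, 16:40–18:00.
Yolanda ∩ Bob ∩ Liang: 09:50–10:10, 10:50–11:00, 11:30–12:30, 13:40–14:00.
Windows ≥ 40 min: 11:30–12:30.
That's 1 window.

1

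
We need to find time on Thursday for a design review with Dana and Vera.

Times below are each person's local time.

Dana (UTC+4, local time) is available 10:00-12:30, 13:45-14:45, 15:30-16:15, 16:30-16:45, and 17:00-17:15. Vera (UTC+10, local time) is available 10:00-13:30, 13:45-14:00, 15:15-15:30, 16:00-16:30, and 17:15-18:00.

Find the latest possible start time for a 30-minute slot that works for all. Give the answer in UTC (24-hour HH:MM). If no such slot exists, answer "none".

Dana → UTC: 06:00–08:30, 09:45–10:45, 11:30–12:15, 12:30–12:45, 13:00–13:15.
Vera → UTC: 00:00–03:30, 03:45–04:00, 05:15–05:30, 06:00–06:30, 07:15–08:00.
Dana ∩ Vera: 06:00–06:30, 07:15–08:00.
Windows ≥ 30 min: 06:00–06:30, 07:15–08:00.
Latest start in the last window 07:15–08:00 is 08:00 − 30 min = 07:30.

07:30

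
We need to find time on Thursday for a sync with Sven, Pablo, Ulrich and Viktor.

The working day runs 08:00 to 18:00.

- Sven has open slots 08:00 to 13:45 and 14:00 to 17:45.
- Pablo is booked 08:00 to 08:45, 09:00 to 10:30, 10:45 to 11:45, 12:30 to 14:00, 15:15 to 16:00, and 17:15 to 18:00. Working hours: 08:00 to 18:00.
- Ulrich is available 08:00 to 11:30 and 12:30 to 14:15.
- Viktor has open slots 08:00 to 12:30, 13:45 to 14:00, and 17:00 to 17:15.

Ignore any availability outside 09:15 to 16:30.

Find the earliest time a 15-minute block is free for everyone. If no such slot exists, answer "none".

10:30

Pablo free within 08:00–18:00: 08:45–09:00, 10:30–10:45, 11:45–12:30, 14:00–15:15, 16:00–17:15.
Sven ∩ Pablo: 08:45–09:00, 10:30–10:45, 11:45–12:30, 14:00–15:15, 16:00–17:15.
Sven ∩ Pablo ∩ Ulrich: 08:45–09:00, 10:30–10:45, 14:00–14:15.
Sven ∩ Pablo ∩ Ulrich ∩ Viktor: 08:45–09:00, 10:30–10:45.
Restricted to 09:15–16:30: 10:30–10:45.
Windows ≥ 15 min: 10:30–10:45.
Earliest such window starts at 10:30.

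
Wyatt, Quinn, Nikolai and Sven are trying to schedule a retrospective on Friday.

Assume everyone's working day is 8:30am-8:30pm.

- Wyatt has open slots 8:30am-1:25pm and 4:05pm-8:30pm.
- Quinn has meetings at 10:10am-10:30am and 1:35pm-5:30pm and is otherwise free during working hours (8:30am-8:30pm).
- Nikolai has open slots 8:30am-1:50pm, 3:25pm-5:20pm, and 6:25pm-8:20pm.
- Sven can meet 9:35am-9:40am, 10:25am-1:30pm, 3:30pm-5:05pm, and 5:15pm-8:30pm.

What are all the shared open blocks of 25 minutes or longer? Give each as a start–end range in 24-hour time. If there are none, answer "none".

Quinn free within 08:30–20:30: 08:30–10:10, 10:30–13:35, 17:30–20:30.
Wyatt ∩ Quinn: 08:30–10:10, 10:30–13:25, 17:30–20:30.
Wyatt ∩ Quinn ∩ Nikolai: 08:30–10:10, 10:30–13:25, 18:25–20:20.
Wyatt ∩ Quinn ∩ Nikolai ∩ Sven: 09:35–09:40, 10:30–13:25, 18:25–20:20.
Windows ≥ 25 min: 10:30–13:25, 18:25–20:20.

10:30–13:25, 18:25–20:20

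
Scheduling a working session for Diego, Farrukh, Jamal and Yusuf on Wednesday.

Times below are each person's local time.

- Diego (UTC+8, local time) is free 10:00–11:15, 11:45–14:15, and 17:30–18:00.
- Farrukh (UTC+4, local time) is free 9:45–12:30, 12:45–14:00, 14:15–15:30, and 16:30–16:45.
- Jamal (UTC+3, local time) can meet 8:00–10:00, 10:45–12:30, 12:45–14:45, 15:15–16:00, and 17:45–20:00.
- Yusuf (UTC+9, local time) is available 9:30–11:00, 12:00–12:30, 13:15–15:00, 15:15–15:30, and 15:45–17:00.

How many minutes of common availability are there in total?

Diego → UTC: 02:00–03:15, 03:45–06:15, 09:30–10:00.
Farrukh → UTC: 05:45–08:30, 08:45–10:00, 10:15–11:30, 12:30–12:45.
Jamal → UTC: 05:00–07:00, 07:45–09:30, 09:45–11:45, 12:15–13:00, 14:45–17:00.
Yusuf → UTC: 00:30–02:00, 03:00–03:30, 04:15–06:00, 06:15–06:30, 06:45–08:00.
Diego ∩ Farrukh: 05:45–06:15, 09:30–10:00.
Diego ∩ Farrukh ∩ Jamal: 05:45–06:15, 09:45–10:00.
Diego ∩ Farrukh ∩ Jamal ∩ Yusuf: 05:45–06:00.
Total common minutes: 15.

15 minutes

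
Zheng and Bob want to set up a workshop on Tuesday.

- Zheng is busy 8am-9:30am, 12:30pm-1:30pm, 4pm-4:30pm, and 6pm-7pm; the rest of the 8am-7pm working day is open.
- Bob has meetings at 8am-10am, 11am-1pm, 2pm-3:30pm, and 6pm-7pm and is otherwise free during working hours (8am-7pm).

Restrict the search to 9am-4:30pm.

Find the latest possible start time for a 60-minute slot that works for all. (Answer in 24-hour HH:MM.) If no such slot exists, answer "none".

Zheng free within 08:00–19:00: 09:30–12:30, 13:30–16:00, 16:30–18:00.
Bob free within 08:00–19:00: 10:00–11:00, 13:00–14:00, 15:30–18:00.
Zheng ∩ Bob: 10:00–11:00, 13:30–14:00, 15:30–16:00, 16:30–18:00.
Restricted to 09:00–16:30: 10:00–11:00, 13:30–14:00, 15:30–16:00.
Windows ≥ 60 min: 10:00–11:00.
Latest start in the last window 10:00–11:00 is 11:00 − 60 min = 10:00.

10:00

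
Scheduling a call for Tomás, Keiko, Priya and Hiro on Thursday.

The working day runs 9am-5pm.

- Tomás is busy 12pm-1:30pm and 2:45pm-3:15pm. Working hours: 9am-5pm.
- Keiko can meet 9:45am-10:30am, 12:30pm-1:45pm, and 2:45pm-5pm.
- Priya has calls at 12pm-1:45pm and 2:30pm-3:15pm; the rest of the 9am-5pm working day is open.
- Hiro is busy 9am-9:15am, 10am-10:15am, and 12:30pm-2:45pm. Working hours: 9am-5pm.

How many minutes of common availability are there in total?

Tomás free within 09:00–17:00: 09:00–12:00, 13:30–14:45, 15:15–17:00.
Priya free within 09:00–17:00: 09:00–12:00, 13:45–14:30, 15:15–17:00.
Hiro free within 09:00–17:00: 09:15–10:00, 10:15–12:30, 14:45–17:00.
Tomás ∩ Keiko: 09:45–10:30, 13:30–13:45, 15:15–17:00.
Tomás ∩ Keiko ∩ Priya: 09:45–10:30, 15:15–17:00.
Tomás ∩ Keiko ∩ Priya ∩ Hiro: 09:45–10:00, 10:15–10:30, 15:15–17:00.
Total common minutes: 15 + 15 + 105 = 135.

135 minutes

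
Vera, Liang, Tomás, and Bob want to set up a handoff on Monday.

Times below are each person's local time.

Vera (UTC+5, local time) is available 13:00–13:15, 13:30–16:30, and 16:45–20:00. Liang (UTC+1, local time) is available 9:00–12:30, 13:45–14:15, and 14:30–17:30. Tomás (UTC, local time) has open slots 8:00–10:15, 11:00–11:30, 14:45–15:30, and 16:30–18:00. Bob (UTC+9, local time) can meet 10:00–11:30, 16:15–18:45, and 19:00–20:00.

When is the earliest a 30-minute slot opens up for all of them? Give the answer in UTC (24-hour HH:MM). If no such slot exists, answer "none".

Vera → UTC: 08:00–08:15, 08:30–11:30, 11:45–15:00.
Liang → UTC: 08:00–11:30, 12:45–13:15, 13:30–16:30.
Tomás → UTC: 08:00–10:15, 11:00–11:30, 14:45–15:30, 16:30–18:00.
Bob → UTC: 01:00–02:30, 07:15–09:45, 10:00–11:00.
Vera ∩ Liang: 08:00–08:15, 08:30–11:30, 12:45–13:15, 13:30–15:00.
Vera ∩ Liang ∩ Tomás: 08:00–08:15, 08:30–10:15, 11:00–11:30, 14:45–15:00.
Vera ∩ Liang ∩ Tomás ∩ Bob: 08:00–08:15, 08:30–09:45, 10:00–10:15.
Windows ≥ 30 min: 08:30–09:45.
Earliest such window starts at 08:30.

08:30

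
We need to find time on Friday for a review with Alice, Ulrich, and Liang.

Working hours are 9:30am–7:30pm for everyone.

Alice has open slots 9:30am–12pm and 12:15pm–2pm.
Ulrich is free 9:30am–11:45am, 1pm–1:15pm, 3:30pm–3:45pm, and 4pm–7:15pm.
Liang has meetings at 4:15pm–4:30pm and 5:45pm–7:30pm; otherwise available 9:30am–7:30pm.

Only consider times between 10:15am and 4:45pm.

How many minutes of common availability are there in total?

105 minutes

Liang free within 09:30–19:30: 09:30–16:15, 16:30–17:45.
Alice ∩ Ulrich: 09:30–11:45, 13:00–13:15.
Alice ∩ Ulrich ∩ Liang: 09:30–11:45, 13:00–13:15.
Restricted to 10:15–16:45: 10:15–11:45, 13:00–13:15.
Total common minutes: 90 + 15 = 105.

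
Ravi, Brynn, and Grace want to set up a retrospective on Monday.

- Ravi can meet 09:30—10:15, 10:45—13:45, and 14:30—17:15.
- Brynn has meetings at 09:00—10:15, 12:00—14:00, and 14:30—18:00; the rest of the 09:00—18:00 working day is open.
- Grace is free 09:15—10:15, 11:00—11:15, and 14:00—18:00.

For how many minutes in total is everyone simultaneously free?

15 minutes

Brynn free within 09:00–18:00: 10:15–12:00, 14:00–14:30.
Ravi ∩ Brynn: 10:45–12:00.
Ravi ∩ Brynn ∩ Grace: 11:00–11:15.
Total common minutes: 15.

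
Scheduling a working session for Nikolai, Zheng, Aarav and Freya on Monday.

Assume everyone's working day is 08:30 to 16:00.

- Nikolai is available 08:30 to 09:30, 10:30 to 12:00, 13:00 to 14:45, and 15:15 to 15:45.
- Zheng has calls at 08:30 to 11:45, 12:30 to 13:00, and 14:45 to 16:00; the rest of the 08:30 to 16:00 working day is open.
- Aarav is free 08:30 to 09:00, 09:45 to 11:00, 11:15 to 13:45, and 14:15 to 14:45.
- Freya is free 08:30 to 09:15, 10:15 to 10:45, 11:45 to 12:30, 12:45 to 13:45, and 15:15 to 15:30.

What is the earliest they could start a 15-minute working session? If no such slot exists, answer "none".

Zheng free within 08:30–16:00: 11:45–12:30, 13:00–14:45.
Nikolai ∩ Zheng: 11:45–12:00, 13:00–14:45.
Nikolai ∩ Zheng ∩ Aarav: 11:45–12:00, 13:00–13:45, 14:15–14:45.
Nikolai ∩ Zheng ∩ Aarav ∩ Freya: 11:45–12:00, 13:00–13:45.
Windows ≥ 15 min: 11:45–12:00, 13:00–13:45.
Earliest such window starts at 11:45.

11:45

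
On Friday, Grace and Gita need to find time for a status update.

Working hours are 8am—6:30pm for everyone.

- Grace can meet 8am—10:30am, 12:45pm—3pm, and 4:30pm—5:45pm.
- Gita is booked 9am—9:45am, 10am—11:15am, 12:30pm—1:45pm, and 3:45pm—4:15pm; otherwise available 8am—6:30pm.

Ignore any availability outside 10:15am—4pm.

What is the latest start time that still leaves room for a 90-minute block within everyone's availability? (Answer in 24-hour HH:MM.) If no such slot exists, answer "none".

Gita free within 08:00–18:30: 08:00–09:00, 09:45–10:00, 11:15–12:30, 13:45–15:45, 16:15–18:30.
Grace ∩ Gita: 08:00–09:00, 09:45–10:00, 13:45–15:00, 16:30–17:45.
Restricted to 10:15–16:00: 13:45–15:00.
Windows ≥ 90 min: (none).

none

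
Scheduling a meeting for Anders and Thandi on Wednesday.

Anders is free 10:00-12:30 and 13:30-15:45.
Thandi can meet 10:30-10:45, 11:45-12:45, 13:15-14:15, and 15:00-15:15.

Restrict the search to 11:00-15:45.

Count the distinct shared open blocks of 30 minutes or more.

2

Anders ∩ Thandi: 10:30–10:45, 11:45–12:30, 13:30–14:15, 15:00–15:15.
Restricted to 11:00–15:45: 11:45–12:30, 13:30–14:15, 15:00–15:15.
Windows ≥ 30 min: 11:45–12:30, 13:30–14:15.
That's 2 windows.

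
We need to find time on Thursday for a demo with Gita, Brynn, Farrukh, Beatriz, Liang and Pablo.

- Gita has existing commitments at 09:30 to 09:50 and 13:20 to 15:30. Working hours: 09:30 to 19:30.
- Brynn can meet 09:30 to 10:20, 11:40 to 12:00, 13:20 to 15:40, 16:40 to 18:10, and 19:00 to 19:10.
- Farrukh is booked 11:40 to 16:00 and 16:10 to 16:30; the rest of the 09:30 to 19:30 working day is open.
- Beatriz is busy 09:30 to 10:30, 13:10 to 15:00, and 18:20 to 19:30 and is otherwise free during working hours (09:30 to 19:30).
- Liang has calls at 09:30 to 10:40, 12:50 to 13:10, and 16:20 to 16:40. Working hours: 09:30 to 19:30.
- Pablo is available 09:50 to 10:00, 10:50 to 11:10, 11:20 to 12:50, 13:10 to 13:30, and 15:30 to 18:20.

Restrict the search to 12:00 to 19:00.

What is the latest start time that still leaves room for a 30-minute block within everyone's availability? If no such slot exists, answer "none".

Gita free within 09:30–19:30: 09:50–13:20, 15:30–19:30.
Farrukh free within 09:30–19:30: 09:30–11:40, 16:00–16:10, 16:30–19:30.
Beatriz free within 09:30–19:30: 10:30–13:10, 15:00–18:20.
Liang free within 09:30–19:30: 10:40–12:50, 13:10–16:20, 16:40–19:30.
Gita ∩ Brynn: 09:50–10:20, 11:40–12:00, 15:30–15:40, 16:40–18:10, 19:00–19:10.
Gita ∩ Brynn ∩ Farrukh: 09:50–10:20, 16:40–18:10, 19:00–19:10.
Gita ∩ Brynn ∩ Farrukh ∩ Beatriz: 16:40–18:10.
Gita ∩ Brynn ∩ Farrukh ∩ Beatriz ∩ Liang: 16:40–18:10.
Gita ∩ Brynn ∩ Farrukh ∩ Beatriz ∩ Liang ∩ Pablo: 16:40–18:10.
Restricted to 12:00–19:00: 16:40–18:10.
Windows ≥ 30 min: 16:40–18:10.
Latest start in the last window 16:40–18:10 is 18:10 − 30 min = 17:40.

17:40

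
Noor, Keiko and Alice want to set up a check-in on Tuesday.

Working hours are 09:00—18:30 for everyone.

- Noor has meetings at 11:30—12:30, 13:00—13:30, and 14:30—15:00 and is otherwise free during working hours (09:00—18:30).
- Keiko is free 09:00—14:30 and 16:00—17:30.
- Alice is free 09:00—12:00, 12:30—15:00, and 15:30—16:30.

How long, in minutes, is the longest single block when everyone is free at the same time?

Noor free within 09:00–18:30: 09:00–11:30, 12:30–13:00, 13:30–14:30, 15:00–18:30.
Noor ∩ Keiko: 09:00–11:30, 12:30–13:00, 13:30–14:30, 16:00–17:30.
Noor ∩ Keiko ∩ Alice: 09:00–11:30, 12:30–13:00, 13:30–14:30, 16:00–16:30.
Common window lengths: 150, 30, 60, 30 min; longest is 150.

150 minutes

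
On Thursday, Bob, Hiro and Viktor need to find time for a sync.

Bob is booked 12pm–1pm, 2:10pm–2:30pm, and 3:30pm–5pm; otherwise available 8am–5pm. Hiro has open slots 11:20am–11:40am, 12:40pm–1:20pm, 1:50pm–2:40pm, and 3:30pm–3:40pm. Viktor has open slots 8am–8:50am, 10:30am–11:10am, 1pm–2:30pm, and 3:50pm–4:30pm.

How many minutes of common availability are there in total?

Bob free within 08:00–17:00: 08:00–12:00, 13:00–14:10, 14:30–15:30.
Bob ∩ Hiro: 11:20–11:40, 13:00–13:20, 13:50–14:10, 14:30–14:40.
Bob ∩ Hiro ∩ Viktor: 13:00–13:20, 13:50–14:10.
Total common minutes: 20 + 20 = 40.

40 minutes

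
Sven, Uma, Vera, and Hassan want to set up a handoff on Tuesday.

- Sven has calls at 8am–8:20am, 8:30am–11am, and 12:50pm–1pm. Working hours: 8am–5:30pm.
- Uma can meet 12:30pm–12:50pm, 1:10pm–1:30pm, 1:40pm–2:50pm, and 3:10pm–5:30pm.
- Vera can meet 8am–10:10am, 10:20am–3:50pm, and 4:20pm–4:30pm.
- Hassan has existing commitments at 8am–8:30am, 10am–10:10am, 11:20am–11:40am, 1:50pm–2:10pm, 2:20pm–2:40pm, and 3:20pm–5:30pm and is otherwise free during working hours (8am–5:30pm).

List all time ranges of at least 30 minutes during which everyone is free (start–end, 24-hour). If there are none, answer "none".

Sven free within 08:00–17:30: 08:20–08:30, 11:00–12:50, 13:00–17:30.
Hassan free within 08:00–17:30: 08:30–10:00, 10:10–11:20, 11:40–13:50, 14:10–14:20, 14:40–15:20.
Sven ∩ Uma: 12:30–12:50, 13:10–13:30, 13:40–14:50, 15:10–17:30.
Sven ∩ Uma ∩ Vera: 12:30–12:50, 13:10–13:30, 13:40–14:50, 15:10–15:50, 16:20–16:30.
Sven ∩ Uma ∩ Vera ∩ Hassan: 12:30–12:50, 13:10–13:30, 13:40–13:50, 14:10–14:20, 14:40–14:50, 15:10–15:20.
Windows ≥ 30 min: (none).

none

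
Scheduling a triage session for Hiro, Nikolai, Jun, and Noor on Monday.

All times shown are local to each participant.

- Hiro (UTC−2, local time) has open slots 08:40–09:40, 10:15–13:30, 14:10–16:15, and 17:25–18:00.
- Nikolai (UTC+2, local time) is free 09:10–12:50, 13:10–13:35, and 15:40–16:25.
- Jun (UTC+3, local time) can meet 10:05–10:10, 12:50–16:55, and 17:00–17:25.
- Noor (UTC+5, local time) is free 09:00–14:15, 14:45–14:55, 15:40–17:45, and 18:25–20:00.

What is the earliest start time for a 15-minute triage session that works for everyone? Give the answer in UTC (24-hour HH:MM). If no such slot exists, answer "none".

11:10

Hiro → UTC: 10:40–11:40, 12:15–15:30, 16:10–18:15, 19:25–20:00.
Nikolai → UTC: 07:10–10:50, 11:10–11:35, 13:40–14:25.
Jun → UTC: 07:05–07:10, 09:50–13:55, 14:00–14:25.
Noor → UTC: 04:00–09:15, 09:45–09:55, 10:40–12:45, 13:25–15:00.
Hiro ∩ Nikolai: 10:40–10:50, 11:10–11:35, 13:40–14:25.
Hiro ∩ Nikolai ∩ Jun: 10:40–10:50, 11:10–11:35, 13:40–13:55, 14:00–14:25.
Hiro ∩ Nikolai ∩ Jun ∩ Noor: 10:40–10:50, 11:10–11:35, 13:40–13:55, 14:00–14:25.
Windows ≥ 15 min: 11:10–11:35, 13:40–13:55, 14:00–14:25.
Earliest such window starts at 11:10.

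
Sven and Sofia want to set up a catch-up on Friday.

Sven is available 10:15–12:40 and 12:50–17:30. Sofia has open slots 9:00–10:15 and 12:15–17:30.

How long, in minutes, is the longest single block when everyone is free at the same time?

Sven ∩ Sofia: 12:15–12:40, 12:50–17:30.
Common window lengths: 25, 280 min; longest is 280.

280 minutes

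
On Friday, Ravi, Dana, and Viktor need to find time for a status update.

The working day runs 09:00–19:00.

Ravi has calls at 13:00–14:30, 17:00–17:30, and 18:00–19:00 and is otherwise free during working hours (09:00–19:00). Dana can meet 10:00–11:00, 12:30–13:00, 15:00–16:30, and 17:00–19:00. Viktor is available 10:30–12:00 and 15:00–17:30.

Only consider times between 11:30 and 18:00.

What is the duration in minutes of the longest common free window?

90 minutes

Ravi free within 09:00–19:00: 09:00–13:00, 14:30–17:00, 17:30–18:00.
Ravi ∩ Dana: 10:00–11:00, 12:30–13:00, 15:00–16:30, 17:30–18:00.
Ravi ∩ Dana ∩ Viktor: 10:30–11:00, 15:00–16:30.
Restricted to 11:30–18:00: 15:00–16:30.
Single common window of 90 minutes.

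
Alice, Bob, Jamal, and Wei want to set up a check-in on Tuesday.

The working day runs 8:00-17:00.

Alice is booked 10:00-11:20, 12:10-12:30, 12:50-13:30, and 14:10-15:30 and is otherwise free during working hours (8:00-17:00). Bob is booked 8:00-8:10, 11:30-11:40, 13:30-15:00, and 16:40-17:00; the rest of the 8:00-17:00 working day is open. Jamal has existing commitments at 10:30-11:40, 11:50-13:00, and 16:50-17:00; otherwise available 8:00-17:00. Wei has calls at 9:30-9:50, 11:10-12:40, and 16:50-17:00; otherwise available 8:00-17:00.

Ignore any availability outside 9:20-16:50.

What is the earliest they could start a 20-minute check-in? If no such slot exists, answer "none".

15:30

Alice free within 08:00–17:00: 08:00–10:00, 11:20–12:10, 12:30–12:50, 13:30–14:10, 15:30–17:00.
Bob free within 08:00–17:00: 08:10–11:30, 11:40–13:30, 15:00–16:40.
Jamal free within 08:00–17:00: 08:00–10:30, 11:40–11:50, 13:00–16:50.
Wei free within 08:00–17:00: 08:00–09:30, 09:50–11:10, 12:40–16:50.
Alice ∩ Bob: 08:10–10:00, 11:20–11:30, 11:40–12:10, 12:30–12:50, 15:30–16:40.
Alice ∩ Bob ∩ Jamal: 08:10–10:00, 11:40–11:50, 15:30–16:40.
Alice ∩ Bob ∩ Jamal ∩ Wei: 08:10–09:30, 09:50–10:00, 15:30–16:40.
Restricted to 09:20–16:50: 09:20–09:30, 09:50–10:00, 15:30–16:40.
Windows ≥ 20 min: 15:30–16:40.
Earliest such window starts at 15:30.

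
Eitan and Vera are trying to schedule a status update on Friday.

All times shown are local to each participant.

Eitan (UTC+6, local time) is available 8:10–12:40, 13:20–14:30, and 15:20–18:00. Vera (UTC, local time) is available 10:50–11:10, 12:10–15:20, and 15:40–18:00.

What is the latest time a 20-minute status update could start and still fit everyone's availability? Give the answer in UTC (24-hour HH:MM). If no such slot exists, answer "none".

10:50

Eitan → UTC: 02:10–06:40, 07:20–08:30, 09:20–12:00.
Vera → UTC: 10:50–11:10, 12:10–15:20, 15:40–18:00.
Eitan ∩ Vera: 10:50–11:10.
Windows ≥ 20 min: 10:50–11:10.
Latest start in the last window 10:50–11:10 is 11:10 − 20 min = 10:50.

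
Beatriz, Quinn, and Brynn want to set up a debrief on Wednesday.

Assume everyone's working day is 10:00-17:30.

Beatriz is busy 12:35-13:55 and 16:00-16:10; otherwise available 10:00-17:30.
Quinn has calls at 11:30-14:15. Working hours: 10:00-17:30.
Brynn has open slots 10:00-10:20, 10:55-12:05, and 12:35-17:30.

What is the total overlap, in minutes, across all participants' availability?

Beatriz free within 10:00–17:30: 10:00–12:35, 13:55–16:00, 16:10–17:30.
Quinn free within 10:00–17:30: 10:00–11:30, 14:15–17:30.
Beatriz ∩ Quinn: 10:00–11:30, 14:15–16:00, 16:10–17:30.
Beatriz ∩ Quinn ∩ Brynn: 10:00–10:20, 10:55–11:30, 14:15–16:00, 16:10–17:30.
Total common minutes: 20 + 35 + 105 + 80 = 240.

240 minutes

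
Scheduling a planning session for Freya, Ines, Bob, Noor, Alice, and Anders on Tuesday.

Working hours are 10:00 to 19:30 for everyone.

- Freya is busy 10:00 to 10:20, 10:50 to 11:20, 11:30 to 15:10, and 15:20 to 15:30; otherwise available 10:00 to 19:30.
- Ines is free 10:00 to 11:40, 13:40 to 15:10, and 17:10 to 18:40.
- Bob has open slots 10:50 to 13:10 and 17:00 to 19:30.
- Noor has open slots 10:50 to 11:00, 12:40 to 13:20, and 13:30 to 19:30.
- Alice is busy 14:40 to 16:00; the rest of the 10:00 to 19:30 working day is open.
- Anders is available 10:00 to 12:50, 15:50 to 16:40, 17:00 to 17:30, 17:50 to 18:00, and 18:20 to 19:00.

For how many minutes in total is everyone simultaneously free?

50 minutes

Freya free within 10:00–19:30: 10:20–10:50, 11:20–11:30, 15:10–15:20, 15:30–19:30.
Alice free within 10:00–19:30: 10:00–14:40, 16:00–19:30.
Freya ∩ Ines: 10:20–10:50, 11:20–11:30, 17:10–18:40.
Freya ∩ Ines ∩ Bob: 11:20–11:30, 17:10–18:40.
Freya ∩ Ines ∩ Bob ∩ Noor: 17:10–18:40.
Freya ∩ Ines ∩ Bob ∩ Noor ∩ Alice: 17:10–18:40.
Freya ∩ Ines ∩ Bob ∩ Noor ∩ Alice ∩ Anders: 17:10–17:30, 17:50–18:00, 18:20–18:40.
Total common minutes: 20 + 10 + 20 = 50.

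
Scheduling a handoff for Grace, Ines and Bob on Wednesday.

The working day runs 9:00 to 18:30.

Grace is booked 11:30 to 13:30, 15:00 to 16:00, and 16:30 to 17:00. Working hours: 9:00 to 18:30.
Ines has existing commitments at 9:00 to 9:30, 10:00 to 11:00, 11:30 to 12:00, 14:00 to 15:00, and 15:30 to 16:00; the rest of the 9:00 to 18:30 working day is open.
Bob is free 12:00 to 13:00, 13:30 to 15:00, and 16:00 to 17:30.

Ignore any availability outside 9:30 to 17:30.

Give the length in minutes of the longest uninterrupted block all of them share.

Grace free within 09:00–18:30: 09:00–11:30, 13:30–15:00, 16:00–16:30, 17:00–18:30.
Ines free within 09:00–18:30: 09:30–10:00, 11:00–11:30, 12:00–14:00, 15:00–15:30, 16:00–18:30.
Grace ∩ Ines: 09:30–10:00, 11:00–11:30, 13:30–14:00, 16:00–16:30, 17:00–18:30.
Grace ∩ Ines ∩ Bob: 13:30–14:00, 16:00–16:30, 17:00–17:30.
Restricted to 09:30–17:30: 13:30–14:00, 16:00–16:30, 17:00–17:30.
Common window lengths: 30, 30, 30 min; longest is 30.

30 minutes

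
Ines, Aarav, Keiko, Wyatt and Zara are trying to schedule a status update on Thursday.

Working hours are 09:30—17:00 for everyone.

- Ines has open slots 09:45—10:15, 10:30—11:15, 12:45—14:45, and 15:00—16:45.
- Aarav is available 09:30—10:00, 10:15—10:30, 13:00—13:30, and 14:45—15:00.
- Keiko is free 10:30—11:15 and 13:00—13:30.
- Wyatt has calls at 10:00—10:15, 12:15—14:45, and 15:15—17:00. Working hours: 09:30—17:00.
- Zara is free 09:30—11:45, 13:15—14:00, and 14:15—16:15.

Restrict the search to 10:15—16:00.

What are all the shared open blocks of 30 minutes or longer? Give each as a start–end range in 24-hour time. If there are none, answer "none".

Wyatt free within 09:30–17:00: 09:30–10:00, 10:15–12:15, 14:45–15:15.
Ines ∩ Aarav: 09:45–10:00, 13:00–13:30.
Ines ∩ Aarav ∩ Keiko: 13:00–13:30.
Ines ∩ Aarav ∩ Keiko ∩ Wyatt: (none).
Ines ∩ Aarav ∩ Keiko ∩ Wyatt ∩ Zara: (none).
Restricted to 10:15–16:00: (none).
Windows ≥ 30 min: (none).

none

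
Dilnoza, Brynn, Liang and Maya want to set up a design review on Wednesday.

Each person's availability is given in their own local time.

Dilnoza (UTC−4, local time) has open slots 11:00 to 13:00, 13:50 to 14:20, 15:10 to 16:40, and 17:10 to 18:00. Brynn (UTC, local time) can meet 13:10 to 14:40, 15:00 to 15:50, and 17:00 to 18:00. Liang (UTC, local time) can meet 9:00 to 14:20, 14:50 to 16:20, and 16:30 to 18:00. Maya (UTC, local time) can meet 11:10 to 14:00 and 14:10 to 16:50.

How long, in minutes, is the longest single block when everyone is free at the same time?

Dilnoza → UTC: 15:00–17:00, 17:50–18:20, 19:10–20:40, 21:10–22:00.
Brynn → UTC: 13:10–14:40, 15:00–15:50, 17:00–18:00.
Liang → UTC: 09:00–14:20, 14:50–16:20, 16:30–18:00.
Maya → UTC: 11:10–14:00, 14:10–16:50.
Dilnoza ∩ Brynn: 15:00–15:50, 17:50–18:00.
Dilnoza ∩ Brynn ∩ Liang: 15:00–15:50, 17:50–18:00.
Dilnoza ∩ Brynn ∩ Liang ∩ Maya: 15:00–15:50.
Single common window of 50 minutes.

50 minutes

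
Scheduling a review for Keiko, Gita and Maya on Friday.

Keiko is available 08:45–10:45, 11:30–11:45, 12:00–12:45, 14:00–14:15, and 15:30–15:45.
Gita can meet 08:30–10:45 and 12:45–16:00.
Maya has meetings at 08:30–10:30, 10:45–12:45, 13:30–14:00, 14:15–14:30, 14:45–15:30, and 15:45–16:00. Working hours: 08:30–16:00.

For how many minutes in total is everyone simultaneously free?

45 minutes

Maya free within 08:30–16:00: 10:30–10:45, 12:45–13:30, 14:00–14:15, 14:30–14:45, 15:30–15:45.
Keiko ∩ Gita: 08:45–10:45, 14:00–14:15, 15:30–15:45.
Keiko ∩ Gita ∩ Maya: 10:30–10:45, 14:00–14:15, 15:30–15:45.
Total common minutes: 15 + 15 + 15 = 45.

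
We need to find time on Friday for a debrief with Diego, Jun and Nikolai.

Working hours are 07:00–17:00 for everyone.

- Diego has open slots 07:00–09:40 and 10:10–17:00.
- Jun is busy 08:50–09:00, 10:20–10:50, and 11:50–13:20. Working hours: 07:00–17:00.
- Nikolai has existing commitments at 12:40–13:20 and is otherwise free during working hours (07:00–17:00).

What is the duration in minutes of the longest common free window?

Jun free within 07:00–17:00: 07:00–08:50, 09:00–10:20, 10:50–11:50, 13:20–17:00.
Nikolai free within 07:00–17:00: 07:00–12:40, 13:20–17:00.
Diego ∩ Jun: 07:00–08:50, 09:00–09:40, 10:10–10:20, 10:50–11:50, 13:20–17:00.
Diego ∩ Jun ∩ Nikolai: 07:00–08:50, 09:00–09:40, 10:10–10:20, 10:50–11:50, 13:20–17:00.
Common window lengths: 110, 40, 10, 60, 220 min; longest is 220.

220 minutes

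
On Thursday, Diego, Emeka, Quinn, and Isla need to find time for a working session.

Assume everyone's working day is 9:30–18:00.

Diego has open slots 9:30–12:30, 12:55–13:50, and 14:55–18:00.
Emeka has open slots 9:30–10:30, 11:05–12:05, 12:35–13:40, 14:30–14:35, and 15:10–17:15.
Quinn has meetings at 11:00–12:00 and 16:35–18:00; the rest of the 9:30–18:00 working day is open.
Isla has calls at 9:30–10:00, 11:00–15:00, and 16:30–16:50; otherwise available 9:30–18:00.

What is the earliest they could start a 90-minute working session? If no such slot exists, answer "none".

Quinn free within 09:30–18:00: 09:30–11:00, 12:00–16:35.
Isla free within 09:30–18:00: 10:00–11:00, 15:00–16:30, 16:50–18:00.
Diego ∩ Emeka: 09:30–10:30, 11:05–12:05, 12:55–13:40, 15:10–17:15.
Diego ∩ Emeka ∩ Quinn: 09:30–10:30, 12:00–12:05, 12:55–13:40, 15:10–16:35.
Diego ∩ Emeka ∩ Quinn ∩ Isla: 10:00–10:30, 15:10–16:30.
Windows ≥ 90 min: (none).

none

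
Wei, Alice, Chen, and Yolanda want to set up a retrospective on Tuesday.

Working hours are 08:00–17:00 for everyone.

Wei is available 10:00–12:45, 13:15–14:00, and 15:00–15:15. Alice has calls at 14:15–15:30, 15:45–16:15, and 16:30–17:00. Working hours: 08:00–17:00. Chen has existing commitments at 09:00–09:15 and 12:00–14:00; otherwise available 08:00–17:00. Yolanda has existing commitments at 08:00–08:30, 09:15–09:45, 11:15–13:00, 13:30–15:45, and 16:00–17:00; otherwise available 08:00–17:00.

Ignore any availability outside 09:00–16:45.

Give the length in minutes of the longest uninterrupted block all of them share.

75 minutes

Alice free within 08:00–17:00: 08:00–14:15, 15:30–15:45, 16:15–16:30.
Chen free within 08:00–17:00: 08:00–09:00, 09:15–12:00, 14:00–17:00.
Yolanda free within 08:00–17:00: 08:30–09:15, 09:45–11:15, 13:00–13:30, 15:45–16:00.
Wei ∩ Alice: 10:00–12:45, 13:15–14:00.
Wei ∩ Alice ∩ Chen: 10:00–12:00.
Wei ∩ Alice ∩ Chen ∩ Yolanda: 10:00–11:15.
Restricted to 09:00–16:45: 10:00–11:15.
Single common window of 75 minutes.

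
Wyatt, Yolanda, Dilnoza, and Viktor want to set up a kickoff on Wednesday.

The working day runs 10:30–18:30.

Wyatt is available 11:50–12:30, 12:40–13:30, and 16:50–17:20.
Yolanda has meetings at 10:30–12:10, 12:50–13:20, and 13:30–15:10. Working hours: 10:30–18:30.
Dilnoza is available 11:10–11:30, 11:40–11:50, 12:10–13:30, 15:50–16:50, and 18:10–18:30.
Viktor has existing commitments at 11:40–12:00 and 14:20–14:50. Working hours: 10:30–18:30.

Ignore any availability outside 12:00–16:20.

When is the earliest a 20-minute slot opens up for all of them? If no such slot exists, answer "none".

Yolanda free within 10:30–18:30: 12:10–12:50, 13:20–13:30, 15:10–18:30.
Viktor free within 10:30–18:30: 10:30–11:40, 12:00–14:20, 14:50–18:30.
Wyatt ∩ Yolanda: 12:10–12:30, 12:40–12:50, 13:20–13:30, 16:50–17:20.
Wyatt ∩ Yolanda ∩ Dilnoza: 12:10–12:30, 12:40–12:50, 13:20–13:30.
Wyatt ∩ Yolanda ∩ Dilnoza ∩ Viktor: 12:10–12:30, 12:40–12:50, 13:20–13:30.
Restricted to 12:00–16:20: 12:10–12:30, 12:40–12:50, 13:20–13:30.
Windows ≥ 20 min: 12:10–12:30.
Earliest such window starts at 12:10.

12:10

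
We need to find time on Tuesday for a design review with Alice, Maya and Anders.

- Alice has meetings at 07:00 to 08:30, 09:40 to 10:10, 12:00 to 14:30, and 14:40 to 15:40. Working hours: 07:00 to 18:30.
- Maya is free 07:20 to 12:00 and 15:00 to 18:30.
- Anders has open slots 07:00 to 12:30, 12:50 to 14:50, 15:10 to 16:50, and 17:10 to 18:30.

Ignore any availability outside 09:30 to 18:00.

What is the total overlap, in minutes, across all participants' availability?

Alice free within 07:00–18:30: 08:30–09:40, 10:10–12:00, 14:30–14:40, 15:40–18:30.
Alice ∩ Maya: 08:30–09:40, 10:10–12:00, 15:40–18:30.
Alice ∩ Maya ∩ Anders: 08:30–09:40, 10:10–12:00, 15:40–16:50, 17:10–18:30.
Restricted to 09:30–18:00: 09:30–09:40, 10:10–12:00, 15:40–16:50, 17:10–18:00.
Total common minutes: 10 + 110 + 70 + 50 = 240.

240 minutes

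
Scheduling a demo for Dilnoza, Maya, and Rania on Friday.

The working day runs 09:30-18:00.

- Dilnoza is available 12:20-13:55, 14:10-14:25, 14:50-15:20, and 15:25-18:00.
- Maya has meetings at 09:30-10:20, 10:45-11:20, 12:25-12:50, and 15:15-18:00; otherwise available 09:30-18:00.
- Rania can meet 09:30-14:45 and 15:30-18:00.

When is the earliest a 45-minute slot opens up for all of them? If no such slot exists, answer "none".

Maya free within 09:30–18:00: 10:20–10:45, 11:20–12:25, 12:50–15:15.
Dilnoza ∩ Maya: 12:20–12:25, 12:50–13:55, 14:10–14:25, 14:50–15:15.
Dilnoza ∩ Maya ∩ Rania: 12:20–12:25, 12:50–13:55, 14:10–14:25.
Windows ≥ 45 min: 12:50–13:55.
Earliest such window starts at 12:50.

12:50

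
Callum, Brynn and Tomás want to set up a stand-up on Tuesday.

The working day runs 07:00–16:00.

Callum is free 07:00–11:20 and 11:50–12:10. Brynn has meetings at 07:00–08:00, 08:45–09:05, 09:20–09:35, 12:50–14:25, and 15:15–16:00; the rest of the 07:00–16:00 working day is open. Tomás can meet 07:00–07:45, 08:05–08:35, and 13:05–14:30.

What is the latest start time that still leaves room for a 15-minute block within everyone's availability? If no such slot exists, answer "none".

08:20

Brynn free within 07:00–16:00: 08:00–08:45, 09:05–09:20, 09:35–12:50, 14:25–15:15.
Callum ∩ Brynn: 08:00–08:45, 09:05–09:20, 09:35–11:20, 11:50–12:10.
Callum ∩ Brynn ∩ Tomás: 08:05–08:35.
Windows ≥ 15 min: 08:05–08:35.
Latest start in the last window 08:05–08:35 is 08:35 − 15 min = 08:20.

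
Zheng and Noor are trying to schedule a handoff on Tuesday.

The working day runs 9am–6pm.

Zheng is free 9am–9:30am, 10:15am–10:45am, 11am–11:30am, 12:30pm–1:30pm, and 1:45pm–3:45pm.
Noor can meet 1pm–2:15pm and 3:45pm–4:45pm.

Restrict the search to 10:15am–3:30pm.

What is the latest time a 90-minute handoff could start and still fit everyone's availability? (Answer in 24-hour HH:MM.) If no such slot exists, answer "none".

Zheng ∩ Noor: 13:00–13:30, 13:45–14:15.
Restricted to 10:15–15:30: 13:00–13:30, 13:45–14:15.
Windows ≥ 90 min: (none).

none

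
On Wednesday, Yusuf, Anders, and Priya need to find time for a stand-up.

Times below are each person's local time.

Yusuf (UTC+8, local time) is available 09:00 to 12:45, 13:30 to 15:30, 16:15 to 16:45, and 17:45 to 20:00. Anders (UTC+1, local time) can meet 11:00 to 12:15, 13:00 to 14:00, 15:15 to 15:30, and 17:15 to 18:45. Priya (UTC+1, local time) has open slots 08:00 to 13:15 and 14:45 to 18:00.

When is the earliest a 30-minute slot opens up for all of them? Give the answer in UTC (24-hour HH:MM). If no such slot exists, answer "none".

Yusuf → UTC: 01:00–04:45, 05:30–07:30, 08:15–08:45, 09:45–12:00.
Anders → UTC: 10:00–11:15, 12:00–13:00, 14:15–14:30, 16:15–17:45.
Priya → UTC: 07:00–12:15, 13:45–17:00.
Yusuf ∩ Anders: 10:00–11:15.
Yusuf ∩ Anders ∩ Priya: 10:00–11:15.
Windows ≥ 30 min: 10:00–11:15.
Earliest such window starts at 10:00.

10:00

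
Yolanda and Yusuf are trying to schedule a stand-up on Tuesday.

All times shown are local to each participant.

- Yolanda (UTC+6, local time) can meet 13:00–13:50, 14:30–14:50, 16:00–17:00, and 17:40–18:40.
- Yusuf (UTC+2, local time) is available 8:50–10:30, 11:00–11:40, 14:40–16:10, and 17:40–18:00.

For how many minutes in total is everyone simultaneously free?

Yolanda → UTC: 07:00–07:50, 08:30–08:50, 10:00–11:00, 11:40–12:40.
Yusuf → UTC: 06:50–08:30, 09:00–09:40, 12:40–14:10, 15:40–16:00.
Yolanda ∩ Yusuf: 07:00–07:50.
Total common minutes: 50.

50 minutes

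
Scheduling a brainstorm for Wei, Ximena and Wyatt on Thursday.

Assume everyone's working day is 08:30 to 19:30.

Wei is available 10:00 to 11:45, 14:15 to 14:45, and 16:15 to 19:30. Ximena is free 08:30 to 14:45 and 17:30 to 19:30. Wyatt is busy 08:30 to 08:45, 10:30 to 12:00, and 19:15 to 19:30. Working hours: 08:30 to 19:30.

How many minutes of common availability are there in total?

165 minutes

Wyatt free within 08:30–19:30: 08:45–10:30, 12:00–19:15.
Wei ∩ Ximena: 10:00–11:45, 14:15–14:45, 17:30–19:30.
Wei ∩ Ximena ∩ Wyatt: 10:00–10:30, 14:15–14:45, 17:30–19:15.
Total common minutes: 30 + 30 + 105 = 165.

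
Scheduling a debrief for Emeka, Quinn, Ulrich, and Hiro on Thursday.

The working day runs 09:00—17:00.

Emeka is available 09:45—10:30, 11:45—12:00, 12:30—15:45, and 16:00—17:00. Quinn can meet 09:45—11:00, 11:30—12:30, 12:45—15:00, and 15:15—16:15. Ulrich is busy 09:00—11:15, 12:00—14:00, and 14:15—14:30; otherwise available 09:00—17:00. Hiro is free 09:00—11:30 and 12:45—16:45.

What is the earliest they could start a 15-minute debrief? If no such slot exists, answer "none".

Ulrich free within 09:00–17:00: 11:15–12:00, 14:00–14:15, 14:30–17:00.
Emeka ∩ Quinn: 09:45–10:30, 11:45–12:00, 12:45–15:00, 15:15–15:45, 16:00–16:15.
Emeka ∩ Quinn ∩ Ulrich: 11:45–12:00, 14:00–14:15, 14:30–15:00, 15:15–15:45, 16:00–16:15.
Emeka ∩ Quinn ∩ Ulrich ∩ Hiro: 14:00–14:15, 14:30–15:00, 15:15–15:45, 16:00–16:15.
Windows ≥ 15 min: 14:00–14:15, 14:30–15:00, 15:15–15:45, 16:00–16:15.
Earliest such window starts at 14:00.

14:00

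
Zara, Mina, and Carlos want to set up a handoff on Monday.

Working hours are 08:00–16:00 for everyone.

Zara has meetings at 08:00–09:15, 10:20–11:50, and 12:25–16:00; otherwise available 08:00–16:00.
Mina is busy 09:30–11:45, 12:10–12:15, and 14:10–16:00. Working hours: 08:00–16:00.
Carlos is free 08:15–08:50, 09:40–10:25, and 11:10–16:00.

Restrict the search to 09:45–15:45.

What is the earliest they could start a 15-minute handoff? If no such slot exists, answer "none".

Zara free within 08:00–16:00: 09:15–10:20, 11:50–12:25.
Mina free within 08:00–16:00: 08:00–09:30, 11:45–12:10, 12:15–14:10.
Zara ∩ Mina: 09:15–09:30, 11:50–12:10, 12:15–12:25.
Zara ∩ Mina ∩ Carlos: 11:50–12:10, 12:15–12:25.
Restricted to 09:45–15:45: 11:50–12:10, 12:15–12:25.
Windows ≥ 15 min: 11:50–12:10.
Earliest such window starts at 11:50.

11:50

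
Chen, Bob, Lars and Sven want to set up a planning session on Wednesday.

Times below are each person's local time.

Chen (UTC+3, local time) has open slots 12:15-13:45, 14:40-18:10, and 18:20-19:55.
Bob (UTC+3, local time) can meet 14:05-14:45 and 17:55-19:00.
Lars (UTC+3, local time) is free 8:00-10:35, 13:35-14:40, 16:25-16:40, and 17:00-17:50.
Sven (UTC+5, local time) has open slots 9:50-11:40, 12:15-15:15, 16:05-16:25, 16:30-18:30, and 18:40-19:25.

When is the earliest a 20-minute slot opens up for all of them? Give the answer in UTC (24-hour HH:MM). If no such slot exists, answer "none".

none

Chen → UTC: 09:15–10:45, 11:40–15:10, 15:20–16:55.
Bob → UTC: 11:05–11:45, 14:55–16:00.
Lars → UTC: 05:00–07:35, 10:35–11:40, 13:25–13:40, 14:00–14:50.
Sven → UTC: 04:50–06:40, 07:15–10:15, 11:05–11:25, 11:30–13:30, 13:40–14:25.
Chen ∩ Bob: 11:40–11:45, 14:55–15:10, 15:20–16:00.
Chen ∩ Bob ∩ Lars: (none).
Chen ∩ Bob ∩ Lars ∩ Sven: (none).
Windows ≥ 20 min: (none).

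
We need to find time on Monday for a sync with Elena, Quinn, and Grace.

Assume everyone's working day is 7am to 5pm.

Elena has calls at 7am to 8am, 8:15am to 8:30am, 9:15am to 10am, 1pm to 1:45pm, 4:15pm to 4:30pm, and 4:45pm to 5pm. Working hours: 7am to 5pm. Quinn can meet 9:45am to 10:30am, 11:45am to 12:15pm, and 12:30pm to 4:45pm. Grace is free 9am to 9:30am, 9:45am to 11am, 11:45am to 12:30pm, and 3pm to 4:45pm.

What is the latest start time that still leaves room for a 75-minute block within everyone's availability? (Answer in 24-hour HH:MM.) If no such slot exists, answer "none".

Elena free within 07:00–17:00: 08:00–08:15, 08:30–09:15, 10:00–13:00, 13:45–16:15, 16:30–16:45.
Elena ∩ Quinn: 10:00–10:30, 11:45–12:15, 12:30–13:00, 13:45–16:15, 16:30–16:45.
Elena ∩ Quinn ∩ Grace: 10:00–10:30, 11:45–12:15, 15:00–16:15, 16:30–16:45.
Windows ≥ 75 min: 15:00–16:15.
Latest start in the last window 15:00–16:15 is 16:15 − 75 min = 15:00.

15:00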